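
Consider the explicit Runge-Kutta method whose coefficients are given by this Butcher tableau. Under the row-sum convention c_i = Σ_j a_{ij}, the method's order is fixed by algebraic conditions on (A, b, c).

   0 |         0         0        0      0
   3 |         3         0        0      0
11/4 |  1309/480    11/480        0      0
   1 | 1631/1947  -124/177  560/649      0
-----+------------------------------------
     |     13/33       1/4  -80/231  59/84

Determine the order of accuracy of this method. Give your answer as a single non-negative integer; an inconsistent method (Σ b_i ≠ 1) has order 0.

4

b = (13/33, 1/4, -80/231, 59/84)
c = (0, 3, 11/4, 1)
Ac = (0, 0, 11/160, 16/59)
Σ b_i: 13/33·1 + 1/4·1 + (-80/231)·1 + 59/84·1 = 1 ✓
b·c: 1/4·3 + (-80/231)·11/4 + 59/84·1 = 1/2 ✓
b·c²: 1/4·9 + (-80/231)·121/16 + 59/84·1 = 1/3 ✓
b·Ac: (-80/231)·11/160 + 59/84·16/59 = 1/6 ✓
b·c³: 1/4·27 + (-80/231)·1331/64 + 59/84·1 = 1/4 ✓
b·(c∘Ac): (-80/231)·121/640 + 59/84·16/59 = 1/8 ✓
b·Ac²: (-80/231)·33/160 + 59/84·13/59 = 1/12 ✓
b·A²c: 59/84·7/118 = 1/24 ✓; 4 stages ⇒ order 4.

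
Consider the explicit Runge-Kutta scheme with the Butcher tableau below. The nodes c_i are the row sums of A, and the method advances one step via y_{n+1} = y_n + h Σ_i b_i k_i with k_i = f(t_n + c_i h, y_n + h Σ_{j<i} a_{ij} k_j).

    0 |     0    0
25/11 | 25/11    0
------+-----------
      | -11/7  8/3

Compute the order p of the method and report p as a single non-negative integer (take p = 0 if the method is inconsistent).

b = (-11/7, 8/3)
c = (0, 25/11)
Σ b_i: (-11/7)·1 + 8/3·1 = 23/21 ≠ 1 ⇒ order 0.

0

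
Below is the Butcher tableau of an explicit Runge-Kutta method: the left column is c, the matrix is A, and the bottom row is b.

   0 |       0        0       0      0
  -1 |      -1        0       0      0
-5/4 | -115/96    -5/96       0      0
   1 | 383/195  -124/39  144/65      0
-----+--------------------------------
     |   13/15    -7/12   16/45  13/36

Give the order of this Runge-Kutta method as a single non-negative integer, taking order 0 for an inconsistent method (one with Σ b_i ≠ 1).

b = (13/15, -7/12, 16/45, 13/36)
c = (0, -1, -5/4, 1)
Ac = (0, 0, 5/96, 16/39)
Σ b_i: 13/15·1 + (-7/12)·1 + 16/45·1 + 13/36·1 = 1 ✓
b·c: (-7/12)·(-1) + 16/45·(-5/4) + 13/36·1 = 1/2 ✓
b·c²: (-7/12)·1 + 16/45·25/16 + 13/36·1 = 1/3 ✓
b·Ac: 16/45·5/96 + 13/36·16/39 = 1/6 ✓
b·c³: (-7/12)·(-1) + 16/45·(-125/64) + 13/36·1 = 1/4 ✓
b·(c∘Ac): 16/45·(-25/384) + 13/36·16/39 = 1/8 ✓
b·Ac²: 16/45·(-5/96) + 13/36·11/39 = 1/12 ✓
b·A²c: 13/36·3/26 = 1/24 ✓; 4 stages ⇒ order 4.

4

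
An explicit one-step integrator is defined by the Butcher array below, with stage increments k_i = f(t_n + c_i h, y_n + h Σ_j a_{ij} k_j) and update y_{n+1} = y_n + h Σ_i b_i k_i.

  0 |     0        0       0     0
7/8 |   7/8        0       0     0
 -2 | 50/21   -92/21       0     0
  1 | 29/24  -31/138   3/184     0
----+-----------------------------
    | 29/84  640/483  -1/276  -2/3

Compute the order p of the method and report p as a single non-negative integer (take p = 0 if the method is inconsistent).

b = (29/84, 640/483, -1/276, -2/3)
c = (0, 7/8, -2, 1)
Ac = (0, 0, -23/6, -11/48)
Σ b_i: 29/84·1 + 640/483·1 + (-1/276)·1 + (-2/3)·1 = 1 ✓
b·c: 640/483·7/8 + (-1/276)·(-2) + (-2/3)·1 = 1/2 ✓
b·c²: 640/483·49/64 + (-1/276)·4 + (-2/3)·1 = 1/3 ✓
b·Ac: (-1/276)·(-23/6) + (-2/3)·(-11/48) = 1/6 ✓
b·c³: 640/483·343/512 + (-1/276)·(-8) + (-2/3)·1 = 1/4 ✓
b·(c∘Ac): (-1/276)·23/3 + (-2/3)·(-11/48) = 1/8 ✓
b·Ac²: (-1/276)·(-161/48) + (-2/3)·(-41/384) = 1/12 ✓
b·A²c: (-2/3)·(-1/16) = 1/24 ✓; 4 stages ⇒ order 4.

4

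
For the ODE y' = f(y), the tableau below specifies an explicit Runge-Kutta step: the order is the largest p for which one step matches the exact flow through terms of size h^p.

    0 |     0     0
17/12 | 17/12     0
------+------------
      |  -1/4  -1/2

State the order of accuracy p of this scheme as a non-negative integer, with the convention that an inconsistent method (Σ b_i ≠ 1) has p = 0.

0

b = (-1/4, -1/2)
c = (0, 17/12)
Σ b_i: (-1/4)·1 + (-1/2)·1 = -3/4 ≠ 1 ⇒ order 0.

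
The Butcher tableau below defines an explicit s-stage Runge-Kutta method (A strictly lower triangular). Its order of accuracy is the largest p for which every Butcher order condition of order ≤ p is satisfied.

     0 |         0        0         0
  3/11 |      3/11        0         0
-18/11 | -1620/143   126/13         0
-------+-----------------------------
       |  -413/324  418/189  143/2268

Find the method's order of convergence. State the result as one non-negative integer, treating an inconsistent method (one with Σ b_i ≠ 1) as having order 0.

3

b = (-413/324, 418/189, 143/2268)
c = (0, 3/11, -18/11)
Ac = (0, 0, 378/143)
Σ b_i: (-413/324)·1 + 418/189·1 + 143/2268·1 = 1 ✓
b·c: 418/189·3/11 + 143/2268·(-18/11) = 1/2 ✓
b·c²: 418/189·9/121 + 143/2268·324/121 = 1/3 ✓
b·Ac: 143/2268·378/143 = 1/6 ✓; 3 stages ⇒ order 3.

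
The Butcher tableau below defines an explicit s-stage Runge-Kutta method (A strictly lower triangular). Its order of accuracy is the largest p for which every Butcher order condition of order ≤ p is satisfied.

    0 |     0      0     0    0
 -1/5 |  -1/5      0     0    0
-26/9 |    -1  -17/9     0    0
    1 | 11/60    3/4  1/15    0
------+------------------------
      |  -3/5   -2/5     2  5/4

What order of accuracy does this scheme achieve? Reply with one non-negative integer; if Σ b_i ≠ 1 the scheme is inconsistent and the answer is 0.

b = (-3/5, -2/5, 2, 5/4)
c = (0, -1/5, -26/9, 1)
Ac = (0, 0, 17/45, -37/108)
Σ b_i: (-3/5)·1 + (-2/5)·1 + 2·1 + 5/4·1 = 9/4 ≠ 1 ⇒ order 0.

0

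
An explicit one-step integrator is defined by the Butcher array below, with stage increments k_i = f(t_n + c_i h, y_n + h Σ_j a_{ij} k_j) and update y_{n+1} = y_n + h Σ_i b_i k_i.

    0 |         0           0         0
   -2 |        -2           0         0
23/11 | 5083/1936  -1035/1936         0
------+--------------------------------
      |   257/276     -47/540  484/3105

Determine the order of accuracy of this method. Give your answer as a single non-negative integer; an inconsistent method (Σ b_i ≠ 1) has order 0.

3

b = (257/276, -47/540, 484/3105)
c = (0, -2, 23/11)
Ac = (0, 0, 1035/968)
Σ b_i: 257/276·1 + (-47/540)·1 + 484/3105·1 = 1 ✓
b·c: (-47/540)·(-2) + 484/3105·23/11 = 1/2 ✓
b·c²: (-47/540)·4 + 484/3105·529/121 = 1/3 ✓
b·Ac: 484/3105·1035/968 = 1/6 ✓; 3 stages ⇒ order 3.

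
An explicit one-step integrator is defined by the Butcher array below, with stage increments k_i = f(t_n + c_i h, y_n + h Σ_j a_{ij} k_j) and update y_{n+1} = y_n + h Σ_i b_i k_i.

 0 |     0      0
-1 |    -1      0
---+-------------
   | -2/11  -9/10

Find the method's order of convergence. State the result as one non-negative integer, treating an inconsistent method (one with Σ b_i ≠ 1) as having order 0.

0

b = (-2/11, -9/10)
c = (0, -1)
Σ b_i: (-2/11)·1 + (-9/10)·1 = -119/110 ≠ 1 ⇒ order 0.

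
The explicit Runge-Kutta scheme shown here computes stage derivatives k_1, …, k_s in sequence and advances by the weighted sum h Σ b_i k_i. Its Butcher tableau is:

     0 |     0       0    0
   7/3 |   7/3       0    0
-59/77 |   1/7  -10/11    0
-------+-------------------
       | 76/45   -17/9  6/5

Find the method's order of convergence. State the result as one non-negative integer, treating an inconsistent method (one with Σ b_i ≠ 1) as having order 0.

b = (76/45, -17/9, 6/5)
c = (0, 7/3, -59/77)
Ac = (0, 0, -70/33)
Σ b_i: 76/45·1 + (-17/9)·1 + 6/5·1 = 1 ✓
b·c: (-17/9)·7/3 + 6/5·(-59/77) = -55373/10395 ≠ 1/2 ⇒ order 1.

1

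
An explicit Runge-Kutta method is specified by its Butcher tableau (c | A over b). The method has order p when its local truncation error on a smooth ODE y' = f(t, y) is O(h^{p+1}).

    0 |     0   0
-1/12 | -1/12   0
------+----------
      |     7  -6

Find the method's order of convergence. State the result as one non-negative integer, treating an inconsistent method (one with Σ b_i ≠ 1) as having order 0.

2

b = (7, -6)
c = (0, -1/12)
Σ b_i: 7·1 + (-6)·1 = 1 ✓
b·c: (-6)·(-1/12) = 1/2 ✓; 2 stages ⇒ order 2.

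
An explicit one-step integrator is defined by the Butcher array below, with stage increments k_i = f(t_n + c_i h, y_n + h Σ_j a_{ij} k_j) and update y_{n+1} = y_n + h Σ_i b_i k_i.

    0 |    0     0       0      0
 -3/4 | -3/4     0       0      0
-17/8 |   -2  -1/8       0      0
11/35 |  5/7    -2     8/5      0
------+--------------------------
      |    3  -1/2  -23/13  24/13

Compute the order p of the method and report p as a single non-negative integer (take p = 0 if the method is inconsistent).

b = (3, -1/2, -23/13, 24/13)
c = (0, -3/4, -17/8, 11/35)
Ac = (0, 0, 3/32, -19/10)
Σ b_i: 3·1 + (-1/2)·1 + (-23/13)·1 + 24/13·1 = 67/26 ≠ 1 ⇒ order 0.

0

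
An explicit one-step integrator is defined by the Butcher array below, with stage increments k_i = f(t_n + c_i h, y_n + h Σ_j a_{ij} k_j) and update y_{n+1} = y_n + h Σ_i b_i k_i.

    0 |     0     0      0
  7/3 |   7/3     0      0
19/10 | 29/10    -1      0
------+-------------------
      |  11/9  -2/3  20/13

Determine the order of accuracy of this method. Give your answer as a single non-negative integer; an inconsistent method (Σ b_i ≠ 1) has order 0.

0

b = (11/9, -2/3, 20/13)
c = (0, 7/3, 19/10)
Ac = (0, 0, -7/3)
Σ b_i: 11/9·1 + (-2/3)·1 + 20/13·1 = 245/117 ≠ 1 ⇒ order 0.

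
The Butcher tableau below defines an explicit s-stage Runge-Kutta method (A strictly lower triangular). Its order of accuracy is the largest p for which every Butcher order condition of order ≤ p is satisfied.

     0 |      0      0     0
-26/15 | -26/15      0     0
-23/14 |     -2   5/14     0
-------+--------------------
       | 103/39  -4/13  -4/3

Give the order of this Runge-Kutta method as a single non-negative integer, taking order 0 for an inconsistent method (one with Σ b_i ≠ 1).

1

b = (103/39, -4/13, -4/3)
c = (0, -26/15, -23/14)
Ac = (0, 0, -13/21)
Σ b_i: 103/39·1 + (-4/13)·1 + (-4/3)·1 = 1 ✓
b·c: (-4/13)·(-26/15) + (-4/3)·(-23/14) = 286/105 ≠ 1/2 ⇒ order 1.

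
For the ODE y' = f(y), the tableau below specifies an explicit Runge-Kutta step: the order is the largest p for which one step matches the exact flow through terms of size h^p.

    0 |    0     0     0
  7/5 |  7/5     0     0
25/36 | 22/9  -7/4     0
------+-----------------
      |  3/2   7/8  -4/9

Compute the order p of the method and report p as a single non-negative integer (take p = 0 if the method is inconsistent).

0

b = (3/2, 7/8, -4/9)
c = (0, 7/5, 25/36)
Ac = (0, 0, -49/20)
Σ b_i: 3/2·1 + 7/8·1 + (-4/9)·1 = 139/72 ≠ 1 ⇒ order 0.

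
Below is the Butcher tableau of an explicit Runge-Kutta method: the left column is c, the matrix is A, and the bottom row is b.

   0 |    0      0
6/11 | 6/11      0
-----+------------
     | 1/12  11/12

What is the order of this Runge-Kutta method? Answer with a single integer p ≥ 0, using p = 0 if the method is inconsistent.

b = (1/12, 11/12)
c = (0, 6/11)
Σ b_i: 1/12·1 + 11/12·1 = 1 ✓
b·c: 11/12·6/11 = 1/2 ✓; 2 stages ⇒ order 2.

2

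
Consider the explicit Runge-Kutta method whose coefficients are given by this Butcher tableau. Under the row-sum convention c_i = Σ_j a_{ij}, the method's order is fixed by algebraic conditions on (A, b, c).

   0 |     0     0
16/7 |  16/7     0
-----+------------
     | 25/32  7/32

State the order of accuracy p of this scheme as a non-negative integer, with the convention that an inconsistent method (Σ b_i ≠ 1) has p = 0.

2

b = (25/32, 7/32)
c = (0, 16/7)
Σ b_i: 25/32·1 + 7/32·1 = 1 ✓
b·c: 7/32·16/7 = 1/2 ✓; 2 stages ⇒ order 2.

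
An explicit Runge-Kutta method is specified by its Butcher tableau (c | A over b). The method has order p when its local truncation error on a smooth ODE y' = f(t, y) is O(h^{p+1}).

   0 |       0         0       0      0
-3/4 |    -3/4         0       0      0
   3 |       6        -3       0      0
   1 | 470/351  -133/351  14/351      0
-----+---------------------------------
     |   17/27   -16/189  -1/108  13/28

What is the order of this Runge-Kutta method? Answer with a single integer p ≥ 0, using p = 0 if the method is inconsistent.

4

b = (17/27, -16/189, -1/108, 13/28)
c = (0, -3/4, 3, 1)
Ac = (0, 0, 9/4, 21/52)
Σ b_i: 17/27·1 + (-16/189)·1 + (-1/108)·1 + 13/28·1 = 1 ✓
b·c: (-16/189)·(-3/4) + (-1/108)·3 + 13/28·1 = 1/2 ✓
b·c²: (-16/189)·9/16 + (-1/108)·9 + 13/28·1 = 1/3 ✓
b·Ac: (-1/108)·9/4 + 13/28·21/52 = 1/6 ✓
b·c³: (-16/189)·(-27/64) + (-1/108)·27 + 13/28·1 = 1/4 ✓
b·(c∘Ac): (-1/108)·27/4 + 13/28·21/52 = 1/8 ✓
b·Ac²: (-1/108)·(-27/16) + 13/28·7/48 = 1/12 ✓
b·A²c: 13/28·7/78 = 1/24 ✓; 4 stages ⇒ order 4.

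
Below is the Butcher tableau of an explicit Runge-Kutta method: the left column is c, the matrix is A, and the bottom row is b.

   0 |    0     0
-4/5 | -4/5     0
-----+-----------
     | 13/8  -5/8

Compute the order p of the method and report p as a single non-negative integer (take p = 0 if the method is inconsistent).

b = (13/8, -5/8)
c = (0, -4/5)
Σ b_i: 13/8·1 + (-5/8)·1 = 1 ✓
b·c: (-5/8)·(-4/5) = 1/2 ✓; 2 stages ⇒ order 2.

2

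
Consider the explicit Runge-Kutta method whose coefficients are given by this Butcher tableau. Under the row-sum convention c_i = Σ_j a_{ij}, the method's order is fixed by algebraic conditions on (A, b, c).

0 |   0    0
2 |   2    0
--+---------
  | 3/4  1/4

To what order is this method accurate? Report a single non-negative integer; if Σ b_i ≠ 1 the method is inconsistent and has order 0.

b = (3/4, 1/4)
c = (0, 2)
Σ b_i: 3/4·1 + 1/4·1 = 1 ✓
b·c: 1/4·2 = 1/2 ✓; 2 stages ⇒ order 2.

2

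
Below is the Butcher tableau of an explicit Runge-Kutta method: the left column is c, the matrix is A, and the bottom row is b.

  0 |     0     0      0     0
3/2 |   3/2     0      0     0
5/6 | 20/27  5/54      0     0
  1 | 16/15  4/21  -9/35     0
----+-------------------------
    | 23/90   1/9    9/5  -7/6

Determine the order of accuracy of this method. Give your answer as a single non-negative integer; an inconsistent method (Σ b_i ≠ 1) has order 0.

b = (23/90, 1/9, 9/5, -7/6)
c = (0, 3/2, 5/6, 1)
Ac = (0, 0, 5/36, 1/14)
Σ b_i: 23/90·1 + 1/9·1 + 9/5·1 + (-7/6)·1 = 1 ✓
b·c: 1/9·3/2 + 9/5·5/6 + (-7/6)·1 = 1/2 ✓
b·c²: 1/9·9/4 + 9/5·25/36 + (-7/6)·1 = 1/3 ✓
b·Ac: 9/5·5/36 + (-7/6)·1/14 = 1/6 ✓
b·c³: 1/9·27/8 + 9/5·125/216 + (-7/6)·1 = 1/4 ✓
b·(c∘Ac): 9/5·25/216 + (-7/6)·1/14 = 1/8 ✓
b·Ac²: 9/5·5/24 + (-7/6)·1/4 = 1/12 ✓
b·A²c: (-7/6)·(-1/28) = 1/24 ✓; 4 stages ⇒ order 4.

4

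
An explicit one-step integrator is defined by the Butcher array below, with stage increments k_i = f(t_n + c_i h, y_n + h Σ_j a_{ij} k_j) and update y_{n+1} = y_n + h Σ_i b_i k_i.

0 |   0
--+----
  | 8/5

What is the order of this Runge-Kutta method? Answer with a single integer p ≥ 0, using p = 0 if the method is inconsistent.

b = (8/5)
c = (0)
Σ b_i: 8/5·1 = 8/5 ≠ 1 ⇒ order 0.

0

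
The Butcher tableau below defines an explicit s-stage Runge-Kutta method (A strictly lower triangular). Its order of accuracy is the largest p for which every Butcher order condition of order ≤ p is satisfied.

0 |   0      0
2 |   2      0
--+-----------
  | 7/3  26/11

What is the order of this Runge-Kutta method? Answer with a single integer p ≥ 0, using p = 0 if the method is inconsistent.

b = (7/3, 26/11)
c = (0, 2)
Σ b_i: 7/3·1 + 26/11·1 = 155/33 ≠ 1 ⇒ order 0.

0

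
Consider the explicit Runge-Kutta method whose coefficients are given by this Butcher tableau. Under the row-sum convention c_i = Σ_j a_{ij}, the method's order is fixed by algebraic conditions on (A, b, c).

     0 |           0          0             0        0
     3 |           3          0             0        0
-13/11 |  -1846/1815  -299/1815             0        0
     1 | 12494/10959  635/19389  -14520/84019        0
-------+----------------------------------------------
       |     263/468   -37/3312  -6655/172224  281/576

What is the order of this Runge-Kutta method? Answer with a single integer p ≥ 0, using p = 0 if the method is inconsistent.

4

b = (263/468, -37/3312, -6655/172224, 281/576)
c = (0, 3, -13/11, 1)
Ac = (0, 0, -299/605, 85/281)
Σ b_i: 263/468·1 + (-37/3312)·1 + (-6655/172224)·1 + 281/576·1 = 1 ✓
b·c: (-37/3312)·3 + (-6655/172224)·(-13/11) + 281/576·1 = 1/2 ✓
b·c²: (-37/3312)·9 + (-6655/172224)·169/121 + 281/576·1 = 1/3 ✓
b·Ac: (-6655/172224)·(-299/605) + 281/576·85/281 = 1/6 ✓
b·c³: (-37/3312)·27 + (-6655/172224)·(-2197/1331) + 281/576·1 = 1/4 ✓
b·(c∘Ac): (-6655/172224)·3887/6655 + 281/576·85/281 = 1/8 ✓
b·Ac²: (-6655/172224)·(-897/605) + 281/576·15/281 = 1/12 ✓
b·A²c: 281/576·24/281 = 1/24 ✓; 4 stages ⇒ order 4.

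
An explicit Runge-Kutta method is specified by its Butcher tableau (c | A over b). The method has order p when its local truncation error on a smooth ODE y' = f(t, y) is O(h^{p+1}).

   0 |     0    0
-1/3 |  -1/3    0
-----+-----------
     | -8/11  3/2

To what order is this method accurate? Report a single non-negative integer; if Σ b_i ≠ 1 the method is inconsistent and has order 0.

b = (-8/11, 3/2)
c = (0, -1/3)
Σ b_i: (-8/11)·1 + 3/2·1 = 17/22 ≠ 1 ⇒ order 0.

0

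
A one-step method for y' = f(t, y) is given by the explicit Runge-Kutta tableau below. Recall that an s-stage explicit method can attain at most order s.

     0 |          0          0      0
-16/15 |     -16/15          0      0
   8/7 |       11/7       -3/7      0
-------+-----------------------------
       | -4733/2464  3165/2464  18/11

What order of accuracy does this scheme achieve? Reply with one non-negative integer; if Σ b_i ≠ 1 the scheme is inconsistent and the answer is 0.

2

b = (-4733/2464, 3165/2464, 18/11)
c = (0, -16/15, 8/7)
Ac = (0, 0, 16/35)
Σ b_i: (-4733/2464)·1 + 3165/2464·1 + 18/11·1 = 1 ✓
b·c: 3165/2464·(-16/15) + 18/11·8/7 = 1/2 ✓
b·c²: 3165/2464·256/225 + 18/11·64/49 = 29096/8085 ≠ 1/3 ⇒ order 2.
b·Ac: 18/11·16/35 = 288/385 ≠ 1/6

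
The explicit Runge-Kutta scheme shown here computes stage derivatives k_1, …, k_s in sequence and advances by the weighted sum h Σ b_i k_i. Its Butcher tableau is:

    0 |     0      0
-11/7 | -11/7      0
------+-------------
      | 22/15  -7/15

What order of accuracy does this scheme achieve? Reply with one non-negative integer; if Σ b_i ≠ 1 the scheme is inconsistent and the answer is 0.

1

b = (22/15, -7/15)
c = (0, -11/7)
Σ b_i: 22/15·1 + (-7/15)·1 = 1 ✓
b·c: (-7/15)·(-11/7) = 11/15 ≠ 1/2 ⇒ order 1.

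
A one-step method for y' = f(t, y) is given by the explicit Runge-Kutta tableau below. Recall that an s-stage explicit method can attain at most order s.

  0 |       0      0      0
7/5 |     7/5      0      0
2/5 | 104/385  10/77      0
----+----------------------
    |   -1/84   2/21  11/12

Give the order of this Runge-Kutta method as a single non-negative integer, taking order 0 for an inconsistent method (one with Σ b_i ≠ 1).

b = (-1/84, 2/21, 11/12)
c = (0, 7/5, 2/5)
Ac = (0, 0, 2/11)
Σ b_i: (-1/84)·1 + 2/21·1 + 11/12·1 = 1 ✓
b·c: 2/21·7/5 + 11/12·2/5 = 1/2 ✓
b·c²: 2/21·49/25 + 11/12·4/25 = 1/3 ✓
b·Ac: 11/12·2/11 = 1/6 ✓; 3 stages ⇒ order 3.

3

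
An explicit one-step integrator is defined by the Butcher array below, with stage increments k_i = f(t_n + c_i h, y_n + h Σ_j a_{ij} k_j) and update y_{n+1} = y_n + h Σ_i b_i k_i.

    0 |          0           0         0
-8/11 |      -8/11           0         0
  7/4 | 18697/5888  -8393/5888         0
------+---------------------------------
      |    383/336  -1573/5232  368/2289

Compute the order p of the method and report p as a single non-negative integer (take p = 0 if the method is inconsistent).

b = (383/336, -1573/5232, 368/2289)
c = (0, -8/11, 7/4)
Ac = (0, 0, 763/736)
Σ b_i: 383/336·1 + (-1573/5232)·1 + 368/2289·1 = 1 ✓
b·c: (-1573/5232)·(-8/11) + 368/2289·7/4 = 1/2 ✓
b·c²: (-1573/5232)·64/121 + 368/2289·49/16 = 1/3 ✓
b·Ac: 368/2289·763/736 = 1/6 ✓; 3 stages ⇒ order 3.

3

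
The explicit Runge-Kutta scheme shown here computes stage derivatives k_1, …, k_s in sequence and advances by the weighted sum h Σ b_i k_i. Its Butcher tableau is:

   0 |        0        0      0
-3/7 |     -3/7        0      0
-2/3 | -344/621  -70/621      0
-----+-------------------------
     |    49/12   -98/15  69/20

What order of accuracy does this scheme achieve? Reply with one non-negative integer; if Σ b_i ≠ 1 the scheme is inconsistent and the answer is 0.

3

b = (49/12, -98/15, 69/20)
c = (0, -3/7, -2/3)
Ac = (0, 0, 10/207)
Σ b_i: 49/12·1 + (-98/15)·1 + 69/20·1 = 1 ✓
b·c: (-98/15)·(-3/7) + 69/20·(-2/3) = 1/2 ✓
b·c²: (-98/15)·9/49 + 69/20·4/9 = 1/3 ✓
b·Ac: 69/20·10/207 = 1/6 ✓; 3 stages ⇒ order 3.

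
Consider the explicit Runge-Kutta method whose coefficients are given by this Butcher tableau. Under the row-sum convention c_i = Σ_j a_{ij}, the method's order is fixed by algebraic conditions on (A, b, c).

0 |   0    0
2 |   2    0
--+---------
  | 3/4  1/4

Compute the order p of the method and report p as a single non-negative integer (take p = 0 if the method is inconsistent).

b = (3/4, 1/4)
c = (0, 2)
Σ b_i: 3/4·1 + 1/4·1 = 1 ✓
b·c: 1/4·2 = 1/2 ✓; 2 stages ⇒ order 2.

2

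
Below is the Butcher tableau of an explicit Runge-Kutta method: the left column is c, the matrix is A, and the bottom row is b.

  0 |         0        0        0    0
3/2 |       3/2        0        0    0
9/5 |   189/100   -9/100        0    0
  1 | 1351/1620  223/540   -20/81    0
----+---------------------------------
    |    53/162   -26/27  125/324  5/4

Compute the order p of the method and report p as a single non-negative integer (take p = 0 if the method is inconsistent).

b = (53/162, -26/27, 125/324, 5/4)
c = (0, 3/2, 9/5, 1)
Ac = (0, 0, -27/200, 7/40)
Σ b_i: 53/162·1 + (-26/27)·1 + 125/324·1 + 5/4·1 = 1 ✓
b·c: (-26/27)·3/2 + 125/324·9/5 + 5/4·1 = 1/2 ✓
b·c²: (-26/27)·9/4 + 125/324·81/25 + 5/4·1 = 1/3 ✓
b·Ac: 125/324·(-27/200) + 5/4·7/40 = 1/6 ✓
b·c³: (-26/27)·27/8 + 125/324·729/125 + 5/4·1 = 1/4 ✓
b·(c∘Ac): 125/324·(-243/1000) + 5/4·7/40 = 1/8 ✓
b·Ac²: 125/324·(-81/400) + 5/4·31/240 = 1/12 ✓
b·A²c: 5/4·1/30 = 1/24 ✓; 4 stages ⇒ order 4.

4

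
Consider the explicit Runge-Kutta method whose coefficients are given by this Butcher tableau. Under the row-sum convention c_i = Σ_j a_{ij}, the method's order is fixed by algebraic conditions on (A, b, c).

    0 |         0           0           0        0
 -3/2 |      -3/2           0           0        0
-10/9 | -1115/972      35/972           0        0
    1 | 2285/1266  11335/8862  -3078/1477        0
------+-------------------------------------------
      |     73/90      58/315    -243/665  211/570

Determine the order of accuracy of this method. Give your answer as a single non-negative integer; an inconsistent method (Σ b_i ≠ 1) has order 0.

b = (73/90, 58/315, -243/665, 211/570)
c = (0, -3/2, -10/9, 1)
Ac = (0, 0, -35/648, 335/844)
Σ b_i: 73/90·1 + 58/315·1 + (-243/665)·1 + 211/570·1 = 1 ✓
b·c: 58/315·(-3/2) + (-243/665)·(-10/9) + 211/570·1 = 1/2 ✓
b·c²: 58/315·9/4 + (-243/665)·100/81 + 211/570·1 = 1/3 ✓
b·Ac: (-243/665)·(-35/648) + 211/570·335/844 = 1/6 ✓
b·c³: 58/315·(-27/8) + (-243/665)·(-1000/729) + 211/570·1 = 1/4 ✓
b·(c∘Ac): (-243/665)·175/2916 + 211/570·335/844 = 1/8 ✓
b·Ac²: (-243/665)·35/432 + 211/570·515/1688 = 1/12 ✓
b·A²c: 211/570·95/844 = 1/24 ✓; 4 stages ⇒ order 4.

4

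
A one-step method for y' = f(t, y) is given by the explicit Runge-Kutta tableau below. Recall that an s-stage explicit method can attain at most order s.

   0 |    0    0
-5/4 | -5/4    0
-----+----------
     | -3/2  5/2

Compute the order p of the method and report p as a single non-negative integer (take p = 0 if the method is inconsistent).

1

b = (-3/2, 5/2)
c = (0, -5/4)
Σ b_i: (-3/2)·1 + 5/2·1 = 1 ✓
b·c: 5/2·(-5/4) = -25/8 ≠ 1/2 ⇒ order 1.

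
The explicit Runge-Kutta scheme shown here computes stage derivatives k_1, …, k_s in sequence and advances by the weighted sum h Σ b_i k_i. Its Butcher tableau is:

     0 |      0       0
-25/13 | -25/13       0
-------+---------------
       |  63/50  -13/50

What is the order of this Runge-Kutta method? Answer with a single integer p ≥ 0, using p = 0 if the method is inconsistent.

b = (63/50, -13/50)
c = (0, -25/13)
Σ b_i: 63/50·1 + (-13/50)·1 = 1 ✓
b·c: (-13/50)·(-25/13) = 1/2 ✓; 2 stages ⇒ order 2.

2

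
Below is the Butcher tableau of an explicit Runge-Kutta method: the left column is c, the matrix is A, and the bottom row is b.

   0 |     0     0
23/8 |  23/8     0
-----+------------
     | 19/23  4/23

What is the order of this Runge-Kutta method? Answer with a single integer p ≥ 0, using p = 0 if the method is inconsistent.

b = (19/23, 4/23)
c = (0, 23/8)
Σ b_i: 19/23·1 + 4/23·1 = 1 ✓
b·c: 4/23·23/8 = 1/2 ✓; 2 stages ⇒ order 2.

2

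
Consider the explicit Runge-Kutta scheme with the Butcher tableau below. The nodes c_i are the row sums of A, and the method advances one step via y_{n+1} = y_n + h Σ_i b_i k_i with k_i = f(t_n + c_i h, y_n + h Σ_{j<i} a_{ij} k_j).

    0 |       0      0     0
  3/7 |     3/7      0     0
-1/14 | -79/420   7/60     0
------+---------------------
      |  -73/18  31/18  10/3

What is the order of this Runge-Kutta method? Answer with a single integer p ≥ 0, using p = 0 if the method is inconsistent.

b = (-73/18, 31/18, 10/3)
c = (0, 3/7, -1/14)
Ac = (0, 0, 1/20)
Σ b_i: (-73/18)·1 + 31/18·1 + 10/3·1 = 1 ✓
b·c: 31/18·3/7 + 10/3·(-1/14) = 1/2 ✓
b·c²: 31/18·9/49 + 10/3·1/196 = 1/3 ✓
b·Ac: 10/3·1/20 = 1/6 ✓; 3 stages ⇒ order 3.

3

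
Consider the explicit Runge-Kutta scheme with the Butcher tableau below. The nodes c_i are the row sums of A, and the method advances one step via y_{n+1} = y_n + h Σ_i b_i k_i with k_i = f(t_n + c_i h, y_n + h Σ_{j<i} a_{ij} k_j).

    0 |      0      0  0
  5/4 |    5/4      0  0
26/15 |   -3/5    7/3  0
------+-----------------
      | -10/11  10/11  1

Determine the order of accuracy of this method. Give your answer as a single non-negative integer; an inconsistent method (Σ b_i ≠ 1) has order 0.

1

b = (-10/11, 10/11, 1)
c = (0, 5/4, 26/15)
Ac = (0, 0, 35/12)
Σ b_i: (-10/11)·1 + 10/11·1 + 1·1 = 1 ✓
b·c: 10/11·5/4 + 1·26/15 = 947/330 ≠ 1/2 ⇒ order 1.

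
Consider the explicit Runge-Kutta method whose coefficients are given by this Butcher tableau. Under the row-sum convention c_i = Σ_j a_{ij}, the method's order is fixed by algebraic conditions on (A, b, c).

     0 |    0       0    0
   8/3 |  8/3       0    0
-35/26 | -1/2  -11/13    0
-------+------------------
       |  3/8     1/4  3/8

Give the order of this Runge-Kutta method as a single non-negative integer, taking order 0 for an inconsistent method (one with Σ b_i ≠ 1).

b = (3/8, 1/4, 3/8)
c = (0, 8/3, -35/26)
Ac = (0, 0, -88/39)
Σ b_i: 3/8·1 + 1/4·1 + 3/8·1 = 1 ✓
b·c: 1/4·8/3 + 3/8·(-35/26) = 101/624 ≠ 1/2 ⇒ order 1.

1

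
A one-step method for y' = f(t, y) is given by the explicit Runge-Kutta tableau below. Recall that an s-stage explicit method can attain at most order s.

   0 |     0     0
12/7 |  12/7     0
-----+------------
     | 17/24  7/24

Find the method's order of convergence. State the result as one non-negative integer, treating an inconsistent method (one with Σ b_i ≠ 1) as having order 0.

b = (17/24, 7/24)
c = (0, 12/7)
Σ b_i: 17/24·1 + 7/24·1 = 1 ✓
b·c: 7/24·12/7 = 1/2 ✓; 2 stages ⇒ order 2.

2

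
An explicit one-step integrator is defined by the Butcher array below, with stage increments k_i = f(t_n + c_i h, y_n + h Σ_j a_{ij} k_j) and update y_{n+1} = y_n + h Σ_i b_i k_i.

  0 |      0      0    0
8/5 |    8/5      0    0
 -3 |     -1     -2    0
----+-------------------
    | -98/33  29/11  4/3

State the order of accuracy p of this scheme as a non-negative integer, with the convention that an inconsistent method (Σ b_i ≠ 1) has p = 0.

b = (-98/33, 29/11, 4/3)
c = (0, 8/5, -3)
Ac = (0, 0, -16/5)
Σ b_i: (-98/33)·1 + 29/11·1 + 4/3·1 = 1 ✓
b·c: 29/11·8/5 + 4/3·(-3) = 12/55 ≠ 1/2 ⇒ order 1.

1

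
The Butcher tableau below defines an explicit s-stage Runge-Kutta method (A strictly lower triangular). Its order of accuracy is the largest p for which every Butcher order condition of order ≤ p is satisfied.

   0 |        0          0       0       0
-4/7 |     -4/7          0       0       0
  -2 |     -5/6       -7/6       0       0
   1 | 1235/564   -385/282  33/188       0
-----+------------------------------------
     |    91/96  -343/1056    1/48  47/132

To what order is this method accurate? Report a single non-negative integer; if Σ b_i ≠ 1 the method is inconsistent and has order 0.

4

b = (91/96, -343/1056, 1/48, 47/132)
c = (0, -4/7, -2, 1)
Ac = (0, 0, 2/3, 121/282)
Σ b_i: 91/96·1 + (-343/1056)·1 + 1/48·1 + 47/132·1 = 1 ✓
b·c: (-343/1056)·(-4/7) + 1/48·(-2) + 47/132·1 = 1/2 ✓
b·c²: (-343/1056)·16/49 + 1/48·4 + 47/132·1 = 1/3 ✓
b·Ac: 1/48·2/3 + 47/132·121/282 = 1/6 ✓
b·c³: (-343/1056)·(-64/343) + 1/48·(-8) + 47/132·1 = 1/4 ✓
b·(c∘Ac): 1/48·(-4/3) + 47/132·121/282 = 1/8 ✓
b·Ac²: 1/48·(-8/21) + 47/132·253/987 = 1/12 ✓
b·A²c: 47/132·11/94 = 1/24 ✓; 4 stages ⇒ order 4.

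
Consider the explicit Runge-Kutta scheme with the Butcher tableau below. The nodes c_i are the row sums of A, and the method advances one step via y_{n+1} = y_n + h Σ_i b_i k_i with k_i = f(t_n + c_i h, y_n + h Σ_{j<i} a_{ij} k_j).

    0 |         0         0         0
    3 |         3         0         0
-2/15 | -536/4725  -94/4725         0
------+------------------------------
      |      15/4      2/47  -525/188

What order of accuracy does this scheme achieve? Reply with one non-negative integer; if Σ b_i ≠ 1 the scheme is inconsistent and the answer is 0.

3

b = (15/4, 2/47, -525/188)
c = (0, 3, -2/15)
Ac = (0, 0, -94/1575)
Σ b_i: 15/4·1 + 2/47·1 + (-525/188)·1 = 1 ✓
b·c: 2/47·3 + (-525/188)·(-2/15) = 1/2 ✓
b·c²: 2/47·9 + (-525/188)·4/225 = 1/3 ✓
b·Ac: (-525/188)·(-94/1575) = 1/6 ✓; 3 stages ⇒ order 3.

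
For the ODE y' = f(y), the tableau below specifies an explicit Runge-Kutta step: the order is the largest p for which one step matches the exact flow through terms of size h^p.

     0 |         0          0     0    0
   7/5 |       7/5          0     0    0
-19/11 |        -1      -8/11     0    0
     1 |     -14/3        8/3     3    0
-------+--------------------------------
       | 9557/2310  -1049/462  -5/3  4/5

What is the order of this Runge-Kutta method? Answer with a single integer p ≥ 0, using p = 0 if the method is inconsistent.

b = (9557/2310, -1049/462, -5/3, 4/5)
c = (0, 7/5, -19/11, 1)
Ac = (0, 0, -56/55, -239/165)
Σ b_i: 9557/2310·1 + (-1049/462)·1 + (-5/3)·1 + 4/5·1 = 1 ✓
b·c: (-1049/462)·7/5 + (-5/3)·(-19/11) + 4/5·1 = 1/2 ✓
b·c²: (-1049/462)·49/25 + (-5/3)·361/121 + 4/5·1 = -156503/18150 ≠ 1/3 ⇒ order 2.
b·Ac: (-5/3)·(-56/55) + 4/5·(-239/165) = 148/275 ≠ 1/6

2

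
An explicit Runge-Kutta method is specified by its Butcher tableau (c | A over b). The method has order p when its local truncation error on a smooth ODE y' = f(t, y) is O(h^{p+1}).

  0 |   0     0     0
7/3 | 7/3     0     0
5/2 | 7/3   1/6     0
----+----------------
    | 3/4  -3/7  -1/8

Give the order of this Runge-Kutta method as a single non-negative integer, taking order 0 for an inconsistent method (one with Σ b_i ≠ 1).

0

b = (3/4, -3/7, -1/8)
c = (0, 7/3, 5/2)
Ac = (0, 0, 7/18)
Σ b_i: 3/4·1 + (-3/7)·1 + (-1/8)·1 = 11/56 ≠ 1 ⇒ order 0.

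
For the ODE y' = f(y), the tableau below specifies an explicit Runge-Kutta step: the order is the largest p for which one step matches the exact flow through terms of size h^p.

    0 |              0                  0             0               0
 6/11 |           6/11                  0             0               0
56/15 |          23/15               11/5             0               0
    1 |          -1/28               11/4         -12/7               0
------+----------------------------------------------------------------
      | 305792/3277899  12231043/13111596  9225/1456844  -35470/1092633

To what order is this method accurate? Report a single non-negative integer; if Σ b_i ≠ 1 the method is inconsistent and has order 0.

b = (305792/3277899, 12231043/13111596, 9225/1456844, -35470/1092633)
c = (0, 6/11, 56/15, 1)
Ac = (0, 0, 6/5, -49/10)
Σ b_i: 305792/3277899·1 + 12231043/13111596·1 + 9225/1456844·1 + (-35470/1092633)·1 = 1 ✓
b·c: 12231043/13111596·6/11 + 9225/1456844·56/15 + (-35470/1092633)·1 = 1/2 ✓
b·c²: 12231043/13111596·36/121 + 9225/1456844·3136/225 + (-35470/1092633)·1 = 1/3 ✓
b·Ac: 9225/1456844·6/5 + (-35470/1092633)·(-49/10) = 1/6 ✓
b·c³: 12231043/13111596·216/1331 + 9225/1456844·175616/3375 + (-35470/1092633)·1 = 26947324/60094815 ≠ 1/4 ⇒ order 3.
b·(c∘Ac): 9225/1456844·112/25 + (-35470/1092633)·(-49/10) = 204799/1092633 ≠ 1/8
b·Ac²: 9225/1456844·36/55 + (-35470/1092633)·(-19037/825) = 135795703/180284445 ≠ 1/12
b·A²c: (-35470/1092633)·(-72/35) = 170256/2549477 ≠ 1/24

3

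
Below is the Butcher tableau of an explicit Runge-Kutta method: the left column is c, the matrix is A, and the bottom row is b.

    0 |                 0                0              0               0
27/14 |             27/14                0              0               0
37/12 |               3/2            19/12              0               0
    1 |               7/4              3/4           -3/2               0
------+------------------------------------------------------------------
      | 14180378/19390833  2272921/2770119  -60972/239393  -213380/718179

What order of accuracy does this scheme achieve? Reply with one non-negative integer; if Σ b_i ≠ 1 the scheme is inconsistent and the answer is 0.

b = (14180378/19390833, 2272921/2770119, -60972/239393, -213380/718179)
c = (0, 27/14, 37/12, 1)
Ac = (0, 0, 171/56, -89/28)
Σ b_i: 14180378/19390833·1 + 2272921/2770119·1 + (-60972/239393)·1 + (-213380/718179)·1 = 1 ✓
b·c: 2272921/2770119·27/14 + (-60972/239393)·37/12 + (-213380/718179)·1 = 1/2 ✓
b·c²: 2272921/2770119·729/196 + (-60972/239393)·1369/144 + (-213380/718179)·1 = 1/3 ✓
b·Ac: (-60972/239393)·171/56 + (-213380/718179)·(-89/28) = 1/6 ✓
b·c³: 2272921/2770119·19683/2744 + (-60972/239393)·50653/1728 + (-213380/718179)·1 = -453020009/241308144 ≠ 1/4 ⇒ order 3.
b·(c∘Ac): (-60972/239393)·2109/224 + (-213380/718179)·(-89/28) = -58460821/40218024 ≠ 1/8
b·Ac²: (-60972/239393)·4617/784 + (-213380/718179)·(-53959/4704) = 230236871/120654072 ≠ 1/12
b·A²c: (-213380/718179)·(-513/112) = 9121995/6703004 ≠ 1/24

3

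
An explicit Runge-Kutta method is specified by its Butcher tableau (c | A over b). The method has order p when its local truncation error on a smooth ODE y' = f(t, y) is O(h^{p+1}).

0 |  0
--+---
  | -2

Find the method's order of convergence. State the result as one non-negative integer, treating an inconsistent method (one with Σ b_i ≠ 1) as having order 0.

0

b = (-2)
c = (0)
Σ b_i: (-2)·1 = -2 ≠ 1 ⇒ order 0.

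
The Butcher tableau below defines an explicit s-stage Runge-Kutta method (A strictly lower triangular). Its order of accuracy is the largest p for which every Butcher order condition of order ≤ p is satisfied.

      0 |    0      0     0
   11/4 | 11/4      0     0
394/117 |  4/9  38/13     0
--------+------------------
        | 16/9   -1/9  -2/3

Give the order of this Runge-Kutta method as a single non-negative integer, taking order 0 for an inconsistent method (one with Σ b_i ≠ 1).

b = (16/9, -1/9, -2/3)
c = (0, 11/4, 394/117)
Ac = (0, 0, 209/26)
Σ b_i: 16/9·1 + (-1/9)·1 + (-2/3)·1 = 1 ✓
b·c: (-1/9)·11/4 + (-2/3)·394/117 = -3581/1404 ≠ 1/2 ⇒ order 1.

1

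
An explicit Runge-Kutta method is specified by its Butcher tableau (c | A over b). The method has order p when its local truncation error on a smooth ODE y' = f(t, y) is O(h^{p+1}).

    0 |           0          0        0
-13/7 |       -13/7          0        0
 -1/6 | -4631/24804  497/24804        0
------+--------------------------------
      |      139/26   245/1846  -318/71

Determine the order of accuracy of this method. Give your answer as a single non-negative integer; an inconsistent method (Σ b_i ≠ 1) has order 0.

3

b = (139/26, 245/1846, -318/71)
c = (0, -13/7, -1/6)
Ac = (0, 0, -71/1908)
Σ b_i: 139/26·1 + 245/1846·1 + (-318/71)·1 = 1 ✓
b·c: 245/1846·(-13/7) + (-318/71)·(-1/6) = 1/2 ✓
b·c²: 245/1846·169/49 + (-318/71)·1/36 = 1/3 ✓
b·Ac: (-318/71)·(-71/1908) = 1/6 ✓; 3 stages ⇒ order 3.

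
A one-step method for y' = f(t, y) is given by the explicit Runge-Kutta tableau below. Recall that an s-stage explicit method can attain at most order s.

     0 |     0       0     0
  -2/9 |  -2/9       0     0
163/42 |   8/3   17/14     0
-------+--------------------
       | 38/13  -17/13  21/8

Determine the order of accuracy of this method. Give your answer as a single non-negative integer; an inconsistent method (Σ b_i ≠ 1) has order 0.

0

b = (38/13, -17/13, 21/8)
c = (0, -2/9, 163/42)
Ac = (0, 0, -17/63)
Σ b_i: 38/13·1 + (-17/13)·1 + 21/8·1 = 441/104 ≠ 1 ⇒ order 0.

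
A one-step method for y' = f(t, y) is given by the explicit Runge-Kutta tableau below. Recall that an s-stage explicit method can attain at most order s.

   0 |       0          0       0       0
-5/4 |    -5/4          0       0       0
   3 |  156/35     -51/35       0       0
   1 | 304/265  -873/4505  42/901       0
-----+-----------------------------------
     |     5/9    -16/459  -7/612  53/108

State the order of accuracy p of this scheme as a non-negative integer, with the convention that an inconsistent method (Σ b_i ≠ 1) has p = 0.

b = (5/9, -16/459, -7/612, 53/108)
c = (0, -5/4, 3, 1)
Ac = (0, 0, 51/28, 81/212)
Σ b_i: 5/9·1 + (-16/459)·1 + (-7/612)·1 + 53/108·1 = 1 ✓
b·c: (-16/459)·(-5/4) + (-7/612)·3 + 53/108·1 = 1/2 ✓
b·c²: (-16/459)·25/16 + (-7/612)·9 + 53/108·1 = 1/3 ✓
b·Ac: (-7/612)·51/28 + 53/108·81/212 = 1/6 ✓
b·c³: (-16/459)·(-125/64) + (-7/612)·27 + 53/108·1 = 1/4 ✓
b·(c∘Ac): (-7/612)·153/28 + 53/108·81/212 = 1/8 ✓
b·Ac²: (-7/612)·(-255/112) + 53/108·99/848 = 1/12 ✓
b·A²c: 53/108·9/106 = 1/24 ✓; 4 stages ⇒ order 4.

4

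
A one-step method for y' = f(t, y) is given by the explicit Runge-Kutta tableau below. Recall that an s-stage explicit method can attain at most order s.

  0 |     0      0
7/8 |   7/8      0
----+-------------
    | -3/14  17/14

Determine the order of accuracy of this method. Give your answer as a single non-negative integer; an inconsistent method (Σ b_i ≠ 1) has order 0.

b = (-3/14, 17/14)
c = (0, 7/8)
Σ b_i: (-3/14)·1 + 17/14·1 = 1 ✓
b·c: 17/14·7/8 = 17/16 ≠ 1/2 ⇒ order 1.

1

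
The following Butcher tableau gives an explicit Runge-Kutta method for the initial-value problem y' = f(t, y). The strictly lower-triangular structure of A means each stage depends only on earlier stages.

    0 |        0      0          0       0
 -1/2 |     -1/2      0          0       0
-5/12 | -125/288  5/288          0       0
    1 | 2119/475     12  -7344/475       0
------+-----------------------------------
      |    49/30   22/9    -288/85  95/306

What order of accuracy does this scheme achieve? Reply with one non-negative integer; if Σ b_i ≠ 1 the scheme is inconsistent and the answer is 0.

4

b = (49/30, 22/9, -288/85, 95/306)
c = (0, -1/2, -5/12, 1)
Ac = (0, 0, -5/576, 42/95)
Σ b_i: 49/30·1 + 22/9·1 + (-288/85)·1 + 95/306·1 = 1 ✓
b·c: 22/9·(-1/2) + (-288/85)·(-5/12) + 95/306·1 = 1/2 ✓
b·c²: 22/9·1/4 + (-288/85)·25/144 + 95/306·1 = 1/3 ✓
b·Ac: (-288/85)·(-5/576) + 95/306·42/95 = 1/6 ✓
b·c³: 22/9·(-1/8) + (-288/85)·(-125/1728) + 95/306·1 = 1/4 ✓
b·(c∘Ac): (-288/85)·25/6912 + 95/306·42/95 = 1/8 ✓
b·Ac²: (-288/85)·5/1152 + 95/306·6/19 = 1/12 ✓
b·A²c: 95/306·51/380 = 1/24 ✓; 4 stages ⇒ order 4.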